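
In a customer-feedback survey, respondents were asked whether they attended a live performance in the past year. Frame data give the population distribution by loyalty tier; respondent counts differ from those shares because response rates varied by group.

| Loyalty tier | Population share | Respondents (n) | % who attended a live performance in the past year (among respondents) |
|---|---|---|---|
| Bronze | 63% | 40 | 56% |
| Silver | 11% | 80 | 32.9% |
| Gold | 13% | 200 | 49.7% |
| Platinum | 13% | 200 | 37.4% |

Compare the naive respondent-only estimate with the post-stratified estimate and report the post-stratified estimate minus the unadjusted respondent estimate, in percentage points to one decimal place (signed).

+7.4 percentage points

Naive respondent-only estimate (weights = respondent counts):
  (40/520)×56 + (80/520)×32.9 + (200/520)×49.7 + (200/520)×37.4 = 42.8692%
Reweighting by population loyalty tier shares:
  0.63×56 + 0.11×32.9 + 0.13×49.7 + 0.13×37.4 = 50.222%
Difference = 50.222 − 42.8692 = 7.3528 pp.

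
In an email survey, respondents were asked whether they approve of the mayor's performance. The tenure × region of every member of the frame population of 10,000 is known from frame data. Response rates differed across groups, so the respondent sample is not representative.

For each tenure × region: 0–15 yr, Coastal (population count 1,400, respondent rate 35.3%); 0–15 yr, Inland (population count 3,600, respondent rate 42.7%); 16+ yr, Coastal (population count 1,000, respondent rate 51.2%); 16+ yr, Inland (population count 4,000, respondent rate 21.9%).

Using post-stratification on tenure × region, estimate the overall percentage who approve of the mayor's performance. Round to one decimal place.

34.2%

Reweight to the known tenure × region distribution:
  0–15 yr, Coastal: (1,400/10,000) × 35.3 = 4.942
  0–15 yr, Inland: (3,600/10,000) × 42.7 = 15.372
  16+ yr, Coastal: (1,000/10,000) × 51.2 = 5.12
  16+ yr, Inland: (4,000/10,000) × 21.9 = 8.76
Post-stratified estimate = 34.194 → 34.2%.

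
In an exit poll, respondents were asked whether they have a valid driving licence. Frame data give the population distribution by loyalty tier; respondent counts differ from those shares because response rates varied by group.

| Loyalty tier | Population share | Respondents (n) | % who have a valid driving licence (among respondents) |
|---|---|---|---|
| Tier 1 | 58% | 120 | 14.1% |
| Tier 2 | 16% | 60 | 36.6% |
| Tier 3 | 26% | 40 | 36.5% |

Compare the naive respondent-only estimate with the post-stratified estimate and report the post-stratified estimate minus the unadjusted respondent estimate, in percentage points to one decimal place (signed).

-0.8 percentage points

Without adjustment, the pooled respondent share is:
  (120/220)×14.1 + (60/220)×36.6 + (40/220)×36.5 = 24.3091%
Post-stratifying to population shares instead:
  0.58×14.1 + 0.16×36.6 + 0.26×36.5 = 23.524%
Difference = 23.524 − 24.3091 = -0.7851 pp.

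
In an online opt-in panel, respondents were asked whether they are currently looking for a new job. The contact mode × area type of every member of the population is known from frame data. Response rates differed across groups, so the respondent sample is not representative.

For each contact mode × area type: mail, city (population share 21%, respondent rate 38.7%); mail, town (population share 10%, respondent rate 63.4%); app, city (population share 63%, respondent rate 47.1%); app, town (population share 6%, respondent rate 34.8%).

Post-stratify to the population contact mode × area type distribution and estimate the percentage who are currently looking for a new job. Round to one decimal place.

Weight each group's respondent value by its population share:
  mail, city: 0.21 × 38.7 = 8.127
  mail, town: 0.1 × 63.4 = 6.34
  app, city: 0.63 × 47.1 = 29.673
  app, town: 0.06 × 34.8 = 2.088
Post-stratified estimate = 46.228 → 46.2%.

46.2%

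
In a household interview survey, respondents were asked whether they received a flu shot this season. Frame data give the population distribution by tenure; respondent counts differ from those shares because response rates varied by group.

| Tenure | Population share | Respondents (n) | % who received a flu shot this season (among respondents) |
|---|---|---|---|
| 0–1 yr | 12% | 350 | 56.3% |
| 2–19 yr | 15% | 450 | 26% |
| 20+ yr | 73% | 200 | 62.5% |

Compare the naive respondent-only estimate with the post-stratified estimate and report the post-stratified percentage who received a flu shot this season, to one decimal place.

56.3%

Naive respondent-only estimate (weights = respondent counts):
  (350/1000)×56.3 + (450/1000)×26 + (200/1000)×62.5 = 43.905%
Post-stratified estimate weights by population shares:
  0.12×56.3 + 0.15×26 + 0.73×62.5 = 56.281%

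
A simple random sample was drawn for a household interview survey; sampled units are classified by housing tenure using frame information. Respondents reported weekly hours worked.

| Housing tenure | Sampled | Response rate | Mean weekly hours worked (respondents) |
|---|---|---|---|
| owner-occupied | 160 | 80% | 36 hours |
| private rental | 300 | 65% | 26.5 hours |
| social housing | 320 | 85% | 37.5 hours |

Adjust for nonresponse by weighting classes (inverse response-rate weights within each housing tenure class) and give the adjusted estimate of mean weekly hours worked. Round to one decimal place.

With weight = n_sampled/n_responded per class, the weighted class total is n_sampled:
  owner-occupied: 160 × 36 = 5760
  private rental: 300 × 26.5 = 7950
  social housing: 320 × 37.5 = 12,000
Adjusted estimate = 25,710 / 780 = 32.9615 → 33.0.

33.0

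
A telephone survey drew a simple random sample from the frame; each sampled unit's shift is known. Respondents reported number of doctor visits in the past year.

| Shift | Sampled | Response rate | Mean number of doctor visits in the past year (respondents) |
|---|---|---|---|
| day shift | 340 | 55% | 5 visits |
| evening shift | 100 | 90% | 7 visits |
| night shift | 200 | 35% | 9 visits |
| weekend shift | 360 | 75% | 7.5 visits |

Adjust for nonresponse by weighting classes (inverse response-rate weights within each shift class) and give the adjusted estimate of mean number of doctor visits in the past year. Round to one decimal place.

With weight = n_sampled/n_responded per class, the weighted class total is n_sampled:
  day shift: 340 × 5 = 1700
  evening shift: 100 × 7 = 700
  night shift: 200 × 9 = 1800
  weekend shift: 360 × 7.5 = 2700
Adjusted estimate = 6900 / 1,000 = 6.9 → 6.9.

6.9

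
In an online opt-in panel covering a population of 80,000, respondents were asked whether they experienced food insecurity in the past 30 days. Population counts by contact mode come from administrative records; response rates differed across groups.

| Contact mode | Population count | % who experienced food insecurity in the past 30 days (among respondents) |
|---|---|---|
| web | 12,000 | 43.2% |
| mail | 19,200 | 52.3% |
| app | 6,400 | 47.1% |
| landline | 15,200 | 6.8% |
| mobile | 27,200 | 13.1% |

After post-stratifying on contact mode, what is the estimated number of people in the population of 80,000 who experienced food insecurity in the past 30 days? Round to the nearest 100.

Each cell contributes its population count × the respondent rate:
  web: 12,000 × 43.2% = 5184
  mail: 19,200 × 52.3% = 10041.6
  app: 6,400 × 47.1% = 3014.4
  landline: 15,200 × 6.8% = 1033.6
  mobile: 27,200 × 13.1% = 3563.2
Estimated total = 22836.8 → 22,800.

22,800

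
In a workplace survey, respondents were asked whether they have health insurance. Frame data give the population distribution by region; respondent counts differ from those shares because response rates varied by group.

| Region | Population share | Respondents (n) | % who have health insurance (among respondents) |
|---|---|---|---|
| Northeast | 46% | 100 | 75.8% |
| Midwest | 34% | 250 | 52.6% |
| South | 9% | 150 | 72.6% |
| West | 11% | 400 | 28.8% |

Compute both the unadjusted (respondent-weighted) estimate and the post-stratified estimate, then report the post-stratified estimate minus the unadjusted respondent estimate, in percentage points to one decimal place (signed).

Unadjusted (pooled respondent) estimate weights by respondent counts:
  (100/900)×75.8 + (250/900)×52.6 + (150/900)×72.6 + (400/900)×28.8 = 47.9333%
Post-stratified estimate weights by population shares:
  0.46×75.8 + 0.34×52.6 + 0.09×72.6 + 0.11×28.8 = 62.454%
Difference = 62.454 − 47.9333 = 14.5207 pp.

+14.5 percentage points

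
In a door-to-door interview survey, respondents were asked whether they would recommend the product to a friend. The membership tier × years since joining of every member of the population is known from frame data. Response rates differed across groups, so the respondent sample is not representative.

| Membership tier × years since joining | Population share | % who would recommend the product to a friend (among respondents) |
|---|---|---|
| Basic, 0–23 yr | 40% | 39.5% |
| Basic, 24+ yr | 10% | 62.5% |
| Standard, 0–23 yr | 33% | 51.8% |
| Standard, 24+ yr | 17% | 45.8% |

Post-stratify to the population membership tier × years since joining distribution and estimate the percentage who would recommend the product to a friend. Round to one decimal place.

46.9%

Each cell contributes population-share × respondent value:
  Basic, 0–23 yr: 0.4 × 39.5 = 15.8
  Basic, 24+ yr: 0.1 × 62.5 = 6.25
  Standard, 0–23 yr: 0.33 × 51.8 = 17.094
  Standard, 24+ yr: 0.17 × 45.8 = 7.786
Post-stratified estimate = 46.93 → 46.9%.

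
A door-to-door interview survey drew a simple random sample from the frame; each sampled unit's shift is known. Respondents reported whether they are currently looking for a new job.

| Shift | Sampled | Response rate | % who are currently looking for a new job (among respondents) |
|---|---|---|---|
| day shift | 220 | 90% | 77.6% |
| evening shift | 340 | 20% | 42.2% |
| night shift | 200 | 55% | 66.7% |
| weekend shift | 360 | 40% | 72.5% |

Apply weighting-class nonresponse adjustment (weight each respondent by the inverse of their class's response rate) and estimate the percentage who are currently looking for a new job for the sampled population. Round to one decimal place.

With weight = n_sampled/n_responded per class, the weighted class total is n_sampled:
  day shift: 220 × 77.6 = 17,072
  evening shift: 340 × 42.2 = 14348
  night shift: 200 × 66.7 = 13,340
  weekend shift: 360 × 72.5 = 26,100
Adjusted estimate = 70,860 / 1,120 = 63.2679 → 63.3%.

63.3%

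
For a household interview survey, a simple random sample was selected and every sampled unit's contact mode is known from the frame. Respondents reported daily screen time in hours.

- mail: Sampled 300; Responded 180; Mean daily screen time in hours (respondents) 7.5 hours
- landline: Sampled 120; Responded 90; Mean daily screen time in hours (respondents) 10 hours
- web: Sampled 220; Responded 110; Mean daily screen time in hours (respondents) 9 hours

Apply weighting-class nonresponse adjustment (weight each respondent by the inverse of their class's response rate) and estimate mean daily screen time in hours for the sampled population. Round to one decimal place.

Class response rates: mail 180/300 = 60%, landline 90/120 = 75%, web 110/220 = 50%.
Weighting each respondent by the inverse class response rate inflates each class back to its sampled size, so the class weight is n_sampled:
  mail: 300 × 7.5 = 2250
  landline: 120 × 10 = 1200
  web: 220 × 9 = 1980
Adjusted estimate = 5430 / 640 = 8.48438 → 8.5.

8.5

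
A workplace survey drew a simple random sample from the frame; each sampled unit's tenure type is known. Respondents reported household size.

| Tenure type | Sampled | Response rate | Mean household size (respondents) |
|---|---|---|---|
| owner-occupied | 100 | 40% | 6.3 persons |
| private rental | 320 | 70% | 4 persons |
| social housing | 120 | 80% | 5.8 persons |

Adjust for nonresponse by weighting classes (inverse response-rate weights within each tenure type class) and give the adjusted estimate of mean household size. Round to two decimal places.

Weighting each respondent by the inverse class response rate inflates each class back to its sampled size, so the class weight is n_sampled:
  owner-occupied: 100 × 6.3 = 630
  private rental: 320 × 4 = 1280
  social housing: 120 × 5.8 = 696
Adjusted estimate = 2606 / 540 = 4.82593 → 4.83.

4.83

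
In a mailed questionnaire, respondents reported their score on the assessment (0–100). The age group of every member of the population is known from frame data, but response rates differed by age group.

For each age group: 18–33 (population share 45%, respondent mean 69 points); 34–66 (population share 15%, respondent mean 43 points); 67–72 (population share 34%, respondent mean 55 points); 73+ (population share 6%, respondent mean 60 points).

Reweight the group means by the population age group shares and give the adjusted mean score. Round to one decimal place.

59.8

Reweight to the known age group distribution:
  18–33: 0.45 × 69 = 31.05
  34–66: 0.15 × 43 = 6.45
  67–72: 0.34 × 55 = 18.7
  73+: 0.06 × 60 = 3.6
Post-stratified estimate = 59.8 → 59.8.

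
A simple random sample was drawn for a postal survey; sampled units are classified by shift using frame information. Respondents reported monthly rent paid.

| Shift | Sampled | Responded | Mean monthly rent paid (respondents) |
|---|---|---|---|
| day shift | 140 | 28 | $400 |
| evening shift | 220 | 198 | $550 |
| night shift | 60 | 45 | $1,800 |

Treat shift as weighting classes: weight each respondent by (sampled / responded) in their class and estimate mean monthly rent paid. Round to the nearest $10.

Response rates by class: day shift 28/140 = 20%, evening shift 198/220 = 90%, night shift 45/60 = 75%.
Each respondent's weight = sampled/responded in their class; summing within a class gives n_sampled, so:
  day shift: 140 × 400 = 56,000
  evening shift: 220 × 550 = 121,000
  night shift: 60 × 1800 = 108,000
Adjusted estimate = 285,000 / 420 = 678.571 → $680.

$680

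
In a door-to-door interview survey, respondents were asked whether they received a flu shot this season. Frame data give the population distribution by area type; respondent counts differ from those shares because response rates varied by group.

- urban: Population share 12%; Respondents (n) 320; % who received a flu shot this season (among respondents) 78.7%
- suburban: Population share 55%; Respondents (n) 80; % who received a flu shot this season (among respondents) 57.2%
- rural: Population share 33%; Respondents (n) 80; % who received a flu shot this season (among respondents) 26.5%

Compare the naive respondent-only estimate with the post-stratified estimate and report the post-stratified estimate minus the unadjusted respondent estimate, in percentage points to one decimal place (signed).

-16.8 percentage points

Unadjusted (pooled respondent) estimate weights by respondent counts:
  (320/480)×78.7 + (80/480)×57.2 + (80/480)×26.5 = 66.4167%
Reweighting by population area type shares:
  0.12×78.7 + 0.55×57.2 + 0.33×26.5 = 49.649%
Difference = 49.649 − 66.4167 = -16.7677 pp.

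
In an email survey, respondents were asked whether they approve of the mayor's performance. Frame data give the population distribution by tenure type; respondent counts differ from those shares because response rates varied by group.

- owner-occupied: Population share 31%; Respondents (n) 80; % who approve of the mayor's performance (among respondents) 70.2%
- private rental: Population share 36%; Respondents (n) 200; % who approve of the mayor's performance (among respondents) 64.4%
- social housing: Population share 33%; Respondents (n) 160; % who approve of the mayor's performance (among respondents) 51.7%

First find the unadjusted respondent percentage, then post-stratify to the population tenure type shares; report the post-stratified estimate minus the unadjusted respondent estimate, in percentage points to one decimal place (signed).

Without adjustment, the pooled respondent share is:
  (80/440)×70.2 + (200/440)×64.4 + (160/440)×51.7 = 60.8364%
Reweighting by population tenure type shares:
  0.31×70.2 + 0.36×64.4 + 0.33×51.7 = 62.007%
Difference = 62.007 − 60.8364 = 1.1706 pp.

+1.2 percentage points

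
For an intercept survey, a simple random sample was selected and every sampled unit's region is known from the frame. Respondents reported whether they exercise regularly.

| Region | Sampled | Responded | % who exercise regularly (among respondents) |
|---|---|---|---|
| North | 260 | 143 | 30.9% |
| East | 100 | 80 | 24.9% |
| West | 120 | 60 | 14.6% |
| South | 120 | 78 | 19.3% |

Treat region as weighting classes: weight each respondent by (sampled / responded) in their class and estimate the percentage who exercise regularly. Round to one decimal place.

24.3%

Response rates by class: North 143/260 = 55%, East 80/100 = 80%, West 60/120 = 50%, South 78/120 = 65%.
Each respondent's weight = sampled/responded in their class; summing within a class gives n_sampled, so:
  North: 260 × 30.9 = 8034
  East: 100 × 24.9 = 2490
  West: 120 × 14.6 = 1752
  South: 120 × 19.3 = 2316
Adjusted estimate = 14,592 / 600 = 24.32 → 24.3%.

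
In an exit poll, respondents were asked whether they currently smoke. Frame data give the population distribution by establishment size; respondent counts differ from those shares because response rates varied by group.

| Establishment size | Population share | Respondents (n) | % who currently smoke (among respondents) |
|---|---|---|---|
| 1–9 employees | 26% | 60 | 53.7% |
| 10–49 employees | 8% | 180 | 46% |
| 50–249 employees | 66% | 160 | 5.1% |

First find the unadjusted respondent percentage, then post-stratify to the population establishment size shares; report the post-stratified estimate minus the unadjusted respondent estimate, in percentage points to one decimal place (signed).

Unadjusted (pooled respondent) estimate weights by respondent counts:
  (60/400)×53.7 + (180/400)×46 + (160/400)×5.1 = 30.795%
Reweighting by population establishment size shares:
  0.26×53.7 + 0.08×46 + 0.66×5.1 = 21.008%
Difference = 21.008 − 30.795 = -9.787 pp.

-9.8 percentage points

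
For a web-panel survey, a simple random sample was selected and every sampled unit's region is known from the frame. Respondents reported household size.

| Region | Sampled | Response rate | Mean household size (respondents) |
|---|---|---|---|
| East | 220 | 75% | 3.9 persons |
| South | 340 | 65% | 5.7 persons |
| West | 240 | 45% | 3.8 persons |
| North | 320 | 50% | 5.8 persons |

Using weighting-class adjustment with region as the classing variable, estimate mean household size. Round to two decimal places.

4.97

Each respondent's weight = sampled/responded in their class; summing within a class gives n_sampled, so:
  East: 220 × 3.9 = 858
  South: 340 × 5.7 = 1938
  West: 240 × 3.8 = 912
  North: 320 × 5.8 = 1856
Adjusted estimate = 5564 / 1,120 = 4.96786 → 4.97.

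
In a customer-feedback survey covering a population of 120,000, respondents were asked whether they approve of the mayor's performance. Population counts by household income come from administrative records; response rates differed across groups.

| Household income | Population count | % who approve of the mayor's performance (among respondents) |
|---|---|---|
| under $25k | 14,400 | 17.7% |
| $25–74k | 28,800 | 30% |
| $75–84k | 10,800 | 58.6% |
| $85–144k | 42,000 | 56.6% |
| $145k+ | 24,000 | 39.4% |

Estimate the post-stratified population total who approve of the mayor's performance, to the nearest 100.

50,700

Estimated count per cell = population count × respondent percentage:
  under $25k: 14,400 × 17.7% = 2548.8
  $25–74k: 28,800 × 30% = 8640
  $75–84k: 10,800 × 58.6% = 6328.8
  $85–144k: 42,000 × 56.6% = 23,772
  $145k+: 24,000 × 39.4% = 9456
Estimated total = 50745.6 → 50,700.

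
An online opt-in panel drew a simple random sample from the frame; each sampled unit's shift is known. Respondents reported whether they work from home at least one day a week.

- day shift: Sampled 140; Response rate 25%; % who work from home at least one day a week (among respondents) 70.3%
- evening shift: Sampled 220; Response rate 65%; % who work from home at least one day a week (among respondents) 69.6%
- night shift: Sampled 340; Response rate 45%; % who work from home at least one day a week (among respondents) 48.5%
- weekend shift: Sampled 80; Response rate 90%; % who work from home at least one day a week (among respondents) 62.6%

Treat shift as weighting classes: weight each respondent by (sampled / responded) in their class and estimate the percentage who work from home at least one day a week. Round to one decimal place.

59.8%

Weighting each respondent by the inverse class response rate inflates each class back to its sampled size, so the class weight is n_sampled:
  day shift: 140 × 70.3 = 9842
  evening shift: 220 × 69.6 = 15312
  night shift: 340 × 48.5 = 16,490
  weekend shift: 80 × 62.6 = 5008
Adjusted estimate = 46,652 / 780 = 59.8103 → 59.8%.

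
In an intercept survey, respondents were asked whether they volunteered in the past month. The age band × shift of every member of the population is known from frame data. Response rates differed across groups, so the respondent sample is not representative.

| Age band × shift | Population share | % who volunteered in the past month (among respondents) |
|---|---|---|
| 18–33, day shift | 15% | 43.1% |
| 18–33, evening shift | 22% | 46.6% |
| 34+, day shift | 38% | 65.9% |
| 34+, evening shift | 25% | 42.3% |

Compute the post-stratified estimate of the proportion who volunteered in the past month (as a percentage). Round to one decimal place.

Reweight to the known age band × shift distribution:
  18–33, day shift: 0.15 × 43.1 = 6.465
  18–33, evening shift: 0.22 × 46.6 = 10.252
  34+, day shift: 0.38 × 65.9 = 25.042
  34+, evening shift: 0.25 × 42.3 = 10.575
Post-stratified estimate = 52.334 → 52.3%.

52.3%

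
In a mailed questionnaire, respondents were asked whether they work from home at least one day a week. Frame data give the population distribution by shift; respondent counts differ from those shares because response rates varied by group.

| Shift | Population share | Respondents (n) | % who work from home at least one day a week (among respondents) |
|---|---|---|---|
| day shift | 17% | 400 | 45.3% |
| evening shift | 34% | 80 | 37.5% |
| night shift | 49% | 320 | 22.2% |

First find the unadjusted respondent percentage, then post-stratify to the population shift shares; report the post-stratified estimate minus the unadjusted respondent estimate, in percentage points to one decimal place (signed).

-4.0 percentage points

Naive respondent-only estimate (weights = respondent counts):
  (400/800)×45.3 + (80/800)×37.5 + (320/800)×22.2 = 35.28%
Post-stratifying to population shares instead:
  0.17×45.3 + 0.34×37.5 + 0.49×22.2 = 31.329%
Difference = 31.329 − 35.28 = -3.951 pp.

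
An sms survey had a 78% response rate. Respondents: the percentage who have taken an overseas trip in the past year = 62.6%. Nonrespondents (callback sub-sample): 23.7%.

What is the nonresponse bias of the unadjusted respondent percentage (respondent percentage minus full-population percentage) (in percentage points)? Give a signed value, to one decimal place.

Nonresponse fraction = 1 − 0.78 = 0.22.
Bias = (nonresponse fraction) × (respondent percentage − nonrespondent percentage)
     = 0.22 × (62.6 − 23.7) = 0.22 × 38.9 = 8.558.

+8.6 percentage points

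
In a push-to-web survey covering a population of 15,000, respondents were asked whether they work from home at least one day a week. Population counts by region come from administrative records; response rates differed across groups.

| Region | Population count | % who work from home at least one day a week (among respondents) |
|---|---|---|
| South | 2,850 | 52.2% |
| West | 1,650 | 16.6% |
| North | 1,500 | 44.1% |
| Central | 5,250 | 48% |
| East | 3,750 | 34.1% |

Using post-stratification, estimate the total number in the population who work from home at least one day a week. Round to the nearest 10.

Apply each group's respondent rate to its population count:
  South: 2,850 × 52.2% = 1487.7
  West: 1,650 × 16.6% = 273.9
  North: 1,500 × 44.1% = 661.5
  Central: 5,250 × 48% = 2520
  East: 3,750 × 34.1% = 1278.75
Estimated total = 6221.85 → 6,220.

6,220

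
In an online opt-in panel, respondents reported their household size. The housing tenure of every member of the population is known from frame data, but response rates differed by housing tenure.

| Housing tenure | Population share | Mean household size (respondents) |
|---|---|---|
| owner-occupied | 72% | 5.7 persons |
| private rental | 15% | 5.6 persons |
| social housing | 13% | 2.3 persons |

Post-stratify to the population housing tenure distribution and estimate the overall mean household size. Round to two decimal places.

Weight each group's respondent value by its population share:
  owner-occupied: 0.72 × 5.7 = 4.104
  private rental: 0.15 × 5.6 = 0.84
  social housing: 0.13 × 2.3 = 0.299
Post-stratified estimate = 5.243 → 5.24.

5.24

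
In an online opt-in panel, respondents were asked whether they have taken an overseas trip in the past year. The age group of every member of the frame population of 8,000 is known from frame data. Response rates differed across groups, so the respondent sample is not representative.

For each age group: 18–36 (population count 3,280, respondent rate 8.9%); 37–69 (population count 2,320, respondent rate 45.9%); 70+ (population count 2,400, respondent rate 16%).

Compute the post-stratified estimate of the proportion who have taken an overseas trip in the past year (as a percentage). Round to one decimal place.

Reweight to the known age group distribution:
  18–36: (3,280/8,000) × 8.9 = 3.649
  37–69: (2,320/8,000) × 45.9 = 13.311
  70+: (2,400/8,000) × 16 = 4.8
Post-stratified estimate = 21.76 → 21.8%.

21.8%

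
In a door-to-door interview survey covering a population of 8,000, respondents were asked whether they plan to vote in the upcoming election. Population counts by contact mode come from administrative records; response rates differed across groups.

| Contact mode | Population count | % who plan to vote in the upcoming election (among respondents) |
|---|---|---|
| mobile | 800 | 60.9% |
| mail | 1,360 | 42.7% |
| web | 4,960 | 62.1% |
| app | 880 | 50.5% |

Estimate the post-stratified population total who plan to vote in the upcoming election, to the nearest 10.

4,590

Apply each group's respondent rate to its population count:
  mobile: 800 × 60.9% = 487.2
  mail: 1,360 × 42.7% = 580.72
  web: 4,960 × 62.1% = 3080.16
  app: 880 × 50.5% = 444.4
Estimated total = 4592.48 → 4,590.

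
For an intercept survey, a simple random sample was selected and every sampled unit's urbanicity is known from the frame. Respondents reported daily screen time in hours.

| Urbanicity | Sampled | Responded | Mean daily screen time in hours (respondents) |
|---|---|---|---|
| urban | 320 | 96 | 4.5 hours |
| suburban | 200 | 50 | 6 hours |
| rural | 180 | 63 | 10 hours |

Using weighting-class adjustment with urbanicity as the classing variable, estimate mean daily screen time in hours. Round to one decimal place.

6.3

Class response rates: urban 96/320 = 30%, suburban 50/200 = 25%, rural 63/180 = 35%.
Inverse-response-rate weighting restores each class to its sampled count, so class totals weight by n_sampled:
  urban: 320 × 4.5 = 1440
  suburban: 200 × 6 = 1200
  rural: 180 × 10 = 1800
Adjusted estimate = 4440 / 700 = 6.34286 → 6.3.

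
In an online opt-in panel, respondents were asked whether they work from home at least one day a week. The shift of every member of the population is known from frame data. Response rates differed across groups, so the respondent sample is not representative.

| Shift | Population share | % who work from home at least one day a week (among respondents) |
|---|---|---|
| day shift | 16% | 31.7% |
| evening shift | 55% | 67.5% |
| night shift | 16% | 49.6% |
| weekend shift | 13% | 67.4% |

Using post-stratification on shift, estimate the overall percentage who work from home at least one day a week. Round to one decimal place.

Reweight to the known shift distribution:
  day shift: 0.16 × 31.7 = 5.072
  evening shift: 0.55 × 67.5 = 37.125
  night shift: 0.16 × 49.6 = 7.936
  weekend shift: 0.13 × 67.4 = 8.762
Post-stratified estimate = 58.895 → 58.9%.

58.9%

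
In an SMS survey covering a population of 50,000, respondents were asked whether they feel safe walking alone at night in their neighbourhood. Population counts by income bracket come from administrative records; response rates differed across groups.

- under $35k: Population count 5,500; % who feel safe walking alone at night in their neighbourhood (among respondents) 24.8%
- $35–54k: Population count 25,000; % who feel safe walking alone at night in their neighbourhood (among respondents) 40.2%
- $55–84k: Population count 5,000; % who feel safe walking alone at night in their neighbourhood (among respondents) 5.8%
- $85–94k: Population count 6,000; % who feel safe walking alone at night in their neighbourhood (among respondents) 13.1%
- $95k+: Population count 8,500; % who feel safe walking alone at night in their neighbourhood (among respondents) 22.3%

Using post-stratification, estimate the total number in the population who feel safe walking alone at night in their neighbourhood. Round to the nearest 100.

14,400

Each cell contributes its population count × the respondent rate:
  under $35k: 5,500 × 24.8% = 1364
  $35–54k: 25,000 × 40.2% = 10,050
  $55–84k: 5,000 × 5.8% = 290
  $85–94k: 6,000 × 13.1% = 786
  $95k+: 8,500 × 22.3% = 1895.5
Estimated total = 14385.5 → 14,400.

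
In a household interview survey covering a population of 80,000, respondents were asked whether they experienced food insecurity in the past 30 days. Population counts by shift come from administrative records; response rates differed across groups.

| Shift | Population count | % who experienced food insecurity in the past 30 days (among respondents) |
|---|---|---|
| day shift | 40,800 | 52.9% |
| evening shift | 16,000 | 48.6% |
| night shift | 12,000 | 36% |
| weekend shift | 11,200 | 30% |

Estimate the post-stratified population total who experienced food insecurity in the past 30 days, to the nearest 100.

37,000

Each cell contributes its population count × the respondent rate:
  day shift: 40,800 × 52.9% = 21583.2
  evening shift: 16,000 × 48.6% = 7776
  night shift: 12,000 × 36% = 4320
  weekend shift: 11,200 × 30% = 3360
Estimated total = 37039.2 → 37,000.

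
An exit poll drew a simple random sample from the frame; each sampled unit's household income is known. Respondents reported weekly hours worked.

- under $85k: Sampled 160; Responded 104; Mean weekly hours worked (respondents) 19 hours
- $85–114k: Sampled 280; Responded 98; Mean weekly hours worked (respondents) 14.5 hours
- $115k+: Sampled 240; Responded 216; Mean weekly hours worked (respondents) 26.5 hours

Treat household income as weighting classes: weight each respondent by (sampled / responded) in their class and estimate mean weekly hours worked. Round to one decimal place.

19.8

Class response rates: under $85k 104/160 = 65%, $85–114k 98/280 = 35%, $115k+ 216/240 = 90%.
Inverse-response-rate weighting restores each class to its sampled count, so class totals weight by n_sampled:
  under $85k: 160 × 19 = 3040
  $85–114k: 280 × 14.5 = 4060
  $115k+: 240 × 26.5 = 6360
Adjusted estimate = 13,460 / 680 = 19.7941 → 19.8.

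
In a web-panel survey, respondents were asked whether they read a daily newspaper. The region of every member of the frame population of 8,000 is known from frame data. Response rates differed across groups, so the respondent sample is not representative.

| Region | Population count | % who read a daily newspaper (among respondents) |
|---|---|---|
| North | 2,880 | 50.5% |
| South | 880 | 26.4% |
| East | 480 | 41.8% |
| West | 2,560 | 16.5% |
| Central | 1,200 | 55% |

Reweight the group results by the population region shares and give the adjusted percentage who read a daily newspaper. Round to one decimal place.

37.1%

Each cell contributes population-share × respondent value:
  North: (2,880/8,000) × 50.5 = 18.18
  South: (880/8,000) × 26.4 = 2.904
  East: (480/8,000) × 41.8 = 2.508
  West: (2,560/8,000) × 16.5 = 5.28
  Central: (1,200/8,000) × 55 = 8.25
Post-stratified estimate = 37.122 → 37.1%.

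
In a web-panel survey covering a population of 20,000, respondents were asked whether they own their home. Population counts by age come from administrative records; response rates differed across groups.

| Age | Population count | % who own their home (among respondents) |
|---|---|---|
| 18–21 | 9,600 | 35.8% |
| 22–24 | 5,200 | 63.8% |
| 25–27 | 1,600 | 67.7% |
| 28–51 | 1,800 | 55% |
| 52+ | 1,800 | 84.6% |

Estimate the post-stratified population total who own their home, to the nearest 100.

10,400

Each cell contributes its population count × the respondent rate:
  18–21: 9,600 × 35.8% = 3436.8
  22–24: 5,200 × 63.8% = 3317.6
  25–27: 1,600 × 67.7% = 1083.2
  28–51: 1,800 × 55% = 990
  52+: 1,800 × 84.6% = 1522.8
Estimated total = 10350.4 → 10,400.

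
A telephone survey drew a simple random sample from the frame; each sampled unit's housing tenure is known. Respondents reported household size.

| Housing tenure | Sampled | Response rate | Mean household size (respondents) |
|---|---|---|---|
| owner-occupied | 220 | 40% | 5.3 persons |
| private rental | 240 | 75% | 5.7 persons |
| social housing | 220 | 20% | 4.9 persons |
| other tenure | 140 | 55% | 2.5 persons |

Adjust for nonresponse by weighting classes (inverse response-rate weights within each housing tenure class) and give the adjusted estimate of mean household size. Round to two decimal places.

Inverse-response-rate weighting restores each class to its sampled count, so class totals weight by n_sampled:
  owner-occupied: 220 × 5.3 = 1166
  private rental: 240 × 5.7 = 1368
  social housing: 220 × 4.9 = 1078
  other tenure: 140 × 2.5 = 350
Adjusted estimate = 3962 / 820 = 4.83171 → 4.83.

4.83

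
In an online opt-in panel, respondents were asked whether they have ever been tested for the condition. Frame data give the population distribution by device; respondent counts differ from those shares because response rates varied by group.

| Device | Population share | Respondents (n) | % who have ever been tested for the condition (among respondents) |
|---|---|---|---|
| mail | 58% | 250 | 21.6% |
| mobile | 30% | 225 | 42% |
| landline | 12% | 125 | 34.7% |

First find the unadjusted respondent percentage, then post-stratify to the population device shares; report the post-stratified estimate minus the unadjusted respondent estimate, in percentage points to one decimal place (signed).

Naive respondent-only estimate (weights = respondent counts):
  (250/600)×21.6 + (225/600)×42 + (125/600)×34.7 = 31.9792%
Reweighting by population device shares:
  0.58×21.6 + 0.3×42 + 0.12×34.7 = 29.292%
Difference = 29.292 − 31.9792 = -2.6872 pp.

-2.7 percentage points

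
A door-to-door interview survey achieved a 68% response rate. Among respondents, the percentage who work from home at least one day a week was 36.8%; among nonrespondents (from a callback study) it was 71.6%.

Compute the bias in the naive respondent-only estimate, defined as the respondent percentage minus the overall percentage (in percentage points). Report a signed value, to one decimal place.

-11.1 percentage points

Nonresponse fraction = 1 − 0.68 = 0.32.
Bias = (nonresponse fraction) × (respondent percentage − nonrespondent percentage)
     = 0.32 × (36.8 − 71.6) = 0.32 × -34.8 = -11.136.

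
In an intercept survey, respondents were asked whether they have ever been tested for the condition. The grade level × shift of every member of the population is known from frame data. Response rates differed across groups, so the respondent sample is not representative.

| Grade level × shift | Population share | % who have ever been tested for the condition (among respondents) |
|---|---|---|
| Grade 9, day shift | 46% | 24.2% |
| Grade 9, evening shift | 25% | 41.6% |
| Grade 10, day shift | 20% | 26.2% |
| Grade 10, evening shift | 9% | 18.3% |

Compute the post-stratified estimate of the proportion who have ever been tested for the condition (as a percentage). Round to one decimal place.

Weight each group's respondent value by its population share:
  Grade 9, day shift: 0.46 × 24.2 = 11.132
  Grade 9, evening shift: 0.25 × 41.6 = 10.4
  Grade 10, day shift: 0.2 × 26.2 = 5.24
  Grade 10, evening shift: 0.09 × 18.3 = 1.647
Post-stratified estimate = 28.419 → 28.4%.

28.4%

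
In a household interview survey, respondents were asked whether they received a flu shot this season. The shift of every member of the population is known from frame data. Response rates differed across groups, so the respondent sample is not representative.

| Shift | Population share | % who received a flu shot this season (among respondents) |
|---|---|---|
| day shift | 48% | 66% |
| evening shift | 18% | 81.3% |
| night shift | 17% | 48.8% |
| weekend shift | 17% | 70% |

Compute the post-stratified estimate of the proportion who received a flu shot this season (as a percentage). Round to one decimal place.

66.5%

Weight each group's respondent value by its population share:
  day shift: 0.48 × 66 = 31.68
  evening shift: 0.18 × 81.3 = 14.634
  night shift: 0.17 × 48.8 = 8.296
  weekend shift: 0.17 × 70 = 11.9
Post-stratified estimate = 66.51 → 66.5%.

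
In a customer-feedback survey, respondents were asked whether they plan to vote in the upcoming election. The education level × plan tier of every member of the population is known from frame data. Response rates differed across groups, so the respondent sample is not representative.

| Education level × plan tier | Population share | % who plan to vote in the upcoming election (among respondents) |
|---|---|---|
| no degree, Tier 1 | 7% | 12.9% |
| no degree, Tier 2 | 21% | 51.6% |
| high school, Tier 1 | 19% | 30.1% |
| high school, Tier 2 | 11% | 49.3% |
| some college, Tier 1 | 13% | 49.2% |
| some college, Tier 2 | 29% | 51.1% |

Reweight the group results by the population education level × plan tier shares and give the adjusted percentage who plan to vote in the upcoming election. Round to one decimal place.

Each cell contributes population-share × respondent value:
  no degree, Tier 1: 0.07 × 12.9 = 0.903
  no degree, Tier 2: 0.21 × 51.6 = 10.836
  high school, Tier 1: 0.19 × 30.1 = 5.719
  high school, Tier 2: 0.11 × 49.3 = 5.423
  some college, Tier 1: 0.13 × 49.2 = 6.396
  some college, Tier 2: 0.29 × 51.1 = 14.819
Post-stratified estimate = 44.096 → 44.1%.

44.1%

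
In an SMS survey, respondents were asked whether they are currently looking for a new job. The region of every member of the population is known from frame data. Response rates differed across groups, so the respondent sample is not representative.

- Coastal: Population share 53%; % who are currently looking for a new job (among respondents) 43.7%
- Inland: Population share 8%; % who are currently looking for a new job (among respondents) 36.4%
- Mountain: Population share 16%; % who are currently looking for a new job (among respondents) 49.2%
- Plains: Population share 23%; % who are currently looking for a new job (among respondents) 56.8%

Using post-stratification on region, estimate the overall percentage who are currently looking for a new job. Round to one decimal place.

47.0%

Weight each group's respondent value by its population share:
  Coastal: 0.53 × 43.7 = 23.161
  Inland: 0.08 × 36.4 = 2.912
  Mountain: 0.16 × 49.2 = 7.872
  Plains: 0.23 × 56.8 = 13.064
Post-stratified estimate = 47.009 → 47.0%.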